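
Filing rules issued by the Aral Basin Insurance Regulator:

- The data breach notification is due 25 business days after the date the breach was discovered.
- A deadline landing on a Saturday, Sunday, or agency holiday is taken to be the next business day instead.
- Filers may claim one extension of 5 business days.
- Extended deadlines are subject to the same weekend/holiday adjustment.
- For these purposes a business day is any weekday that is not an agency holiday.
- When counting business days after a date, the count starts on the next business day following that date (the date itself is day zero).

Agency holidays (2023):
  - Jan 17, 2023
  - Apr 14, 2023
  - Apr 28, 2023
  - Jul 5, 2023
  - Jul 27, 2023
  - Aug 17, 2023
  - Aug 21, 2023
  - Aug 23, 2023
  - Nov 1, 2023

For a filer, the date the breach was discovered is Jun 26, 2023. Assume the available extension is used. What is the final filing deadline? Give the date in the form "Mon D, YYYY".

Aug 9, 2023

Starting the day after Jun 26, 2023 and counting 25 business days lands on Aug 2, 2023.
Since Aug 2, 2023 is a Wednesday and not a holiday, the date is unchanged.
Counting 5 further business days from Aug 2, 2023 reaches Aug 9, 2023.
Aug 9, 2023 falls on a Wednesday, which is a business day, so no adjustment is needed.
Final deadline: Aug 9, 2023.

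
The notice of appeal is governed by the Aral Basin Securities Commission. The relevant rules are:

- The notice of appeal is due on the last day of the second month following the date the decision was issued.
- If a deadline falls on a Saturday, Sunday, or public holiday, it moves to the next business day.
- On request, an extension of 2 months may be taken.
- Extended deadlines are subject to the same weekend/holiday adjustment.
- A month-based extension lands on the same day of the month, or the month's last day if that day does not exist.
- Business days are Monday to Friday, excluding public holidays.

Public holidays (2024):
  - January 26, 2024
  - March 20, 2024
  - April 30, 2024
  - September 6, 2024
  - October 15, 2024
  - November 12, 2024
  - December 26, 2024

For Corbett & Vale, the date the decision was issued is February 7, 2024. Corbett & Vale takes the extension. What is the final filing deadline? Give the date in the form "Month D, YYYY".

July 1, 2024

2 months after February 7, 2024 falls in April 2024; the last day of that month is April 30, 2024.
Because April 30, 2024 is a listed holiday, the deadline becomes May 1, 2024 (Wednesday).
Applying the 2 months extension: 2 months after May 1, 2024 is July 1, 2024.
July 1, 2024 is a Monday and not a listed holiday, so it stands.
Final deadline: July 1, 2024.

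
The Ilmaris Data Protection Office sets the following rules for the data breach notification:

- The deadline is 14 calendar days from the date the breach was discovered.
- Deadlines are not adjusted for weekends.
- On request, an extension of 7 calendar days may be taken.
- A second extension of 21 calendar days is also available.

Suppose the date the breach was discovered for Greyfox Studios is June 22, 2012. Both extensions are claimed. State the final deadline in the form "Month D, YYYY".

Trigger date June 22, 2012 + 14 calendar days = July 6, 2012.
July 6, 2012 falls on a Friday. The rules make no weekend/holiday allowance, so it remains July 6, 2012.
The 7-calendar-day extension moves the deadline from July 6, 2012 to July 13, 2012.
July 13, 2012 falls on a Friday. The rules make no weekend/holiday allowance, so it remains July 13, 2012.
Applying the 21-calendar-day extension: July 13, 2012 + 21 days = August 3, 2012.
No adjustment is made for weekends or holidays, so August 3, 2012 stands.
Final deadline: August 3, 2012.

August 3, 2012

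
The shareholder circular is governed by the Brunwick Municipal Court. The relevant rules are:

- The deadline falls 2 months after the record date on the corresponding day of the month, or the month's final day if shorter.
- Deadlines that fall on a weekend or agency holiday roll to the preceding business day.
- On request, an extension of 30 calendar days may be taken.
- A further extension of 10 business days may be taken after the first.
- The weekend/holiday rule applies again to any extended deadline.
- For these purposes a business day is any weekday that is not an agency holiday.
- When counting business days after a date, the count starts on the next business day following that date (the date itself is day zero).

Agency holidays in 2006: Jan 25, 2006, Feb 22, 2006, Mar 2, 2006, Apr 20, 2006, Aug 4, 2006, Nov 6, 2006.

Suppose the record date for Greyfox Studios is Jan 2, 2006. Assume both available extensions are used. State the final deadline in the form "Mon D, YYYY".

2 months from Jan 2, 2006 is Mar 2, 2006.
Because Mar 2, 2006 is a listed holiday, the deadline becomes Mar 1, 2006 (Wednesday).
The 30-calendar-day extension moves the deadline from Mar 1, 2006 to Mar 31, 2006.
Mar 31, 2006 is a Friday and not a listed holiday, so it stands.
The 10-business-day extension runs from Mar 31, 2006 to Apr 14, 2006.
Apr 14, 2006 (Friday) is already a business day.
So the filing is due Apr 14, 2006.

Apr 14, 2006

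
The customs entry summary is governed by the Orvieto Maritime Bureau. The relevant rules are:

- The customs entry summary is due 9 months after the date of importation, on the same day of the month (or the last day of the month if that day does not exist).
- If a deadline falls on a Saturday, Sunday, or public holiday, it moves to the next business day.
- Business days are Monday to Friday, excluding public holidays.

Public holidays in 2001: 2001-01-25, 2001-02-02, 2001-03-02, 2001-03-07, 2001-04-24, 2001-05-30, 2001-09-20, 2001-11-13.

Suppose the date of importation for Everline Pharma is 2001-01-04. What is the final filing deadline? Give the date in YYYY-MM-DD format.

2001-10-04

9 months from 2001-01-04 is 2001-10-04.
2001-10-04 (Thursday) is already a business day.
So the filing is due 2001-10-04.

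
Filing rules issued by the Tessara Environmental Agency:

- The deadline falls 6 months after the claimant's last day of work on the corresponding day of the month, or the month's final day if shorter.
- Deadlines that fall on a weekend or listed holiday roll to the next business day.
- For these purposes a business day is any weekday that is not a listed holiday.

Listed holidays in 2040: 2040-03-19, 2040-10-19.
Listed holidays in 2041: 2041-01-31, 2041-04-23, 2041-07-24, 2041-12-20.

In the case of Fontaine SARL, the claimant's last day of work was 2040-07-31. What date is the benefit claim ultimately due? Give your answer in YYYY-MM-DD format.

2041-02-01

Moving 6 months forward from 2040-07-31 on the corresponding day gives 2041-01-31.
2041-01-31 is a listed holiday; the next business day is 2041-02-01 (Friday).
Deadline: 2041-02-01.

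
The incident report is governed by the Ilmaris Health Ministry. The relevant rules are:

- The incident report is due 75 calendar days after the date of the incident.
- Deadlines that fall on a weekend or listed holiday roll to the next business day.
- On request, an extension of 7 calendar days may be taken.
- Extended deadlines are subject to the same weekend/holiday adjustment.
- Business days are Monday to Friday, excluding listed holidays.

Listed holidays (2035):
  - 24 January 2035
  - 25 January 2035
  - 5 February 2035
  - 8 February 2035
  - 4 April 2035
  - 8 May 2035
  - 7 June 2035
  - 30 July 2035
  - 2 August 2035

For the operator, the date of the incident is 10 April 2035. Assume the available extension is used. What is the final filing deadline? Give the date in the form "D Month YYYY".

2 July 2035

From 10 April 2035, 75 calendar days later is 24 June 2035.
24 June 2035 falls on a Sunday. Rolling to the next business day gives 25 June 2035, a Monday.
The 7-calendar-day extension moves the deadline from 25 June 2035 to 2 July 2035.
2 July 2035 is a Monday and not a listed holiday, so it stands.
The final due date is 2 July 2035.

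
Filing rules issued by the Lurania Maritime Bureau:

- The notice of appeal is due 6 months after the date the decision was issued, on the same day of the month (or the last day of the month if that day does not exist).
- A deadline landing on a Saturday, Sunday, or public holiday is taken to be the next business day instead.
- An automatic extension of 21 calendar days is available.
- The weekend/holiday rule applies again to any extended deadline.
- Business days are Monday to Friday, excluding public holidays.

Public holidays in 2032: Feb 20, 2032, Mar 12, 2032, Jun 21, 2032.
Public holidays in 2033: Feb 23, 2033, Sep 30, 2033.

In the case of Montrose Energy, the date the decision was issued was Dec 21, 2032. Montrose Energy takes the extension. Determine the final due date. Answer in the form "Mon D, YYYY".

Jul 12, 2033

6 months after Dec 21, 2032, on the same day of the month, is Jun 21, 2033.
Jun 21, 2033 falls on a Tuesday, which is a business day, so no adjustment is needed.
Applying the 21-calendar-day extension: Jun 21, 2033 + 21 days = Jul 12, 2033.
Jul 12, 2033 is a Tuesday and not a listed holiday, so it stands.
Final deadline: Jul 12, 2033.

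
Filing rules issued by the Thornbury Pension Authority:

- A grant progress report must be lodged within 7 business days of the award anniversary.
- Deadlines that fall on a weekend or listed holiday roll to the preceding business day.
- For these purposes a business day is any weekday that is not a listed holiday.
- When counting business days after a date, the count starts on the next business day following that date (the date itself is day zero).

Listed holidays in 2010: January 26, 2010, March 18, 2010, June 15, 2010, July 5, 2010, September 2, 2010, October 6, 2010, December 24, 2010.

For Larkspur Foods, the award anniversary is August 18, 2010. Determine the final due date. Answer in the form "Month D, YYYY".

August 27, 2010

Starting the day after August 18, 2010 and counting 7 business days lands on August 27, 2010.
August 27, 2010 falls on a Friday, which is a business day, so no adjustment is needed.
Final deadline: August 27, 2010.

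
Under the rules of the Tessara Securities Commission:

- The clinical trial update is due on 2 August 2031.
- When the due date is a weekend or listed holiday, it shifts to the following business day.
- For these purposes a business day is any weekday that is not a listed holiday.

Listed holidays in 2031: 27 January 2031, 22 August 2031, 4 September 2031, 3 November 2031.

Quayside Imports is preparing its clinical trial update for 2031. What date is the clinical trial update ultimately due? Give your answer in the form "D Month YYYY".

The stated deadline is 2 August 2031.
2 August 2031 is a Saturday, so it moves to the next business day, 4 August 2031 (Monday).
So the filing is due 4 August 2031.

4 August 2031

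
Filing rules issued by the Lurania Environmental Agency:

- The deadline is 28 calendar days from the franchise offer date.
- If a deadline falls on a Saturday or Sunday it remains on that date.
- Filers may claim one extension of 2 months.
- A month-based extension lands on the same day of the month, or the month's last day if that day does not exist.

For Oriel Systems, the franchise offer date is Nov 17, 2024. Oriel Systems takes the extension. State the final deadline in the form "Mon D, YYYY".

Adding 28 calendar days to Nov 17, 2024 gives Dec 15, 2024.
Dec 15, 2024 is a Sunday; no weekend or holiday adjustment applies.
Applying the 2 months extension: 2 months after Dec 15, 2024 is Feb 15, 2025.
Feb 15, 2025 falls on a Saturday. The rules make no weekend/holiday allowance, so it remains Feb 15, 2025.
The final due date is Feb 15, 2025.

Feb 15, 2025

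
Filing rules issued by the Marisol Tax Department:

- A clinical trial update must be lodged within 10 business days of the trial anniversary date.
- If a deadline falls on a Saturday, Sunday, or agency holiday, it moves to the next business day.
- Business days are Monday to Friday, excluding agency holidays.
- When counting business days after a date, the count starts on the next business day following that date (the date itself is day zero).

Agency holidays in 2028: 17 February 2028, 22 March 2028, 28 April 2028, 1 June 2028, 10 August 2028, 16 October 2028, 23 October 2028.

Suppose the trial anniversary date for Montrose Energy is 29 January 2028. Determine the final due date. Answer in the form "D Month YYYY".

10 business days after 29 January 2028, excluding weekends and holidays, is 11 February 2028.
11 February 2028 falls on a Friday, which is a business day, so no adjustment is needed.
Final deadline: 11 February 2028.

11 February 2028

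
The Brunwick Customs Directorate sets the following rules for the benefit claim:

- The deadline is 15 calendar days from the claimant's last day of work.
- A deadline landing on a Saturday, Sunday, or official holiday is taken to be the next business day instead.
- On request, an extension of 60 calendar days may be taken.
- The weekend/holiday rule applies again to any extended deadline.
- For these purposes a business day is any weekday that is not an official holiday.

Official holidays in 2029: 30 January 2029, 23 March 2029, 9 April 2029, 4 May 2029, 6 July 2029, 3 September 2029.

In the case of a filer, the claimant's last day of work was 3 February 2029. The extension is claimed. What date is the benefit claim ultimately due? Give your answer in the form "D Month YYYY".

Trigger date 3 February 2029 + 15 calendar days = 18 February 2029.
18 February 2029 is a Sunday; the next business day is 19 February 2029 (Monday).
Add the 60 calendar-day extension to 19 February 2029: 20 April 2029.
20 April 2029 falls on a Friday, which is a business day, so no adjustment is needed.
So the filing is due 20 April 2029.

20 April 2029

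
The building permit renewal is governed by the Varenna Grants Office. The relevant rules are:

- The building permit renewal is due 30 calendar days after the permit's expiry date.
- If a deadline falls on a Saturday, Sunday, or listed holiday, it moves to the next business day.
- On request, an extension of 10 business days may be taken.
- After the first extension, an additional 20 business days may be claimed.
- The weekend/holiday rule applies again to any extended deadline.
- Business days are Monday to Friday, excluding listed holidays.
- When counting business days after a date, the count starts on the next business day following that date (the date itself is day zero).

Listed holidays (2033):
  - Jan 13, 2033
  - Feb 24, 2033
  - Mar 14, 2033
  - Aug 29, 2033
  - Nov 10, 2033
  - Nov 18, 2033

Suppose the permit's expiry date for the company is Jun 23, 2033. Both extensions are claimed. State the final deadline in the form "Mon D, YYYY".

Sep 6, 2033

30 calendar days after Jun 23, 2033 is Jul 23, 2033.
Because Jul 23, 2033 is a Saturday, the deadline becomes Jul 25, 2033 (Monday).
Applying the 10-business-day extension: 10 business days after Jul 25, 2033 is Aug 8, 2033.
Since Aug 8, 2033 is a Monday and not a holiday, the date is unchanged.
Counting 20 further business days from Aug 8, 2033 reaches Sep 6, 2033.
Sep 6, 2033 is a Tuesday and not a listed holiday, so it stands.
The final due date is Sep 6, 2033.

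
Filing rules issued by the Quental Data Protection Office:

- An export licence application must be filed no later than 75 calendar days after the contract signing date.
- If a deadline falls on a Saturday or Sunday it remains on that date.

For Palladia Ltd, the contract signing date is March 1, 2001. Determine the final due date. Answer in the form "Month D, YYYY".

May 15, 2001

75 calendar days after March 1, 2001 is May 15, 2001.
May 15, 2001 falls on a Tuesday. The rules make no weekend/holiday allowance, so it remains May 15, 2001.
Final deadline: May 15, 2001.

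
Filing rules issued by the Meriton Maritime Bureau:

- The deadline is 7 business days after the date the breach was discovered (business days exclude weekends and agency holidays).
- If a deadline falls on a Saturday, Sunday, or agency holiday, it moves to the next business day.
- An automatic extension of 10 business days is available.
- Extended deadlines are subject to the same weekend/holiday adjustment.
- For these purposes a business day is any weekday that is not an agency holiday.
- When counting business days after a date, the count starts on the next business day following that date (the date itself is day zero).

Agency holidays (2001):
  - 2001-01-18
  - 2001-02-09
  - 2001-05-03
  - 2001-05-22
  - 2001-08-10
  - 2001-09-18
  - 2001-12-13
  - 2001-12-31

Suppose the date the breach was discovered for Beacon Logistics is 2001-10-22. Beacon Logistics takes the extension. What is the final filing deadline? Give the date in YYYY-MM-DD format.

7 business days after 2001-10-22, excluding weekends and holidays, is 2001-10-31.
2001-10-31 (Wednesday) is already a business day.
Counting 10 further business days from 2001-10-31 reaches 2001-11-14.
2001-11-14 is a Wednesday and not a listed holiday, so it stands.
Final deadline: 2001-11-14.

2001-11-14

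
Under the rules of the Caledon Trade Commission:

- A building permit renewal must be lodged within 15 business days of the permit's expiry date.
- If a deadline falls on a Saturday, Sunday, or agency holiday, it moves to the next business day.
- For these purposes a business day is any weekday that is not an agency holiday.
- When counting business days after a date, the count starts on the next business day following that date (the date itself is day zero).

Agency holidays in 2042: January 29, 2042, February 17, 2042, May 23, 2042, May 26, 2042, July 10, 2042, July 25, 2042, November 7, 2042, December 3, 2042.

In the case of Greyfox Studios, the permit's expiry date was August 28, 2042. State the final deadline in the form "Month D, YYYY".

September 18, 2042

Counting 15 business days after August 28, 2042 (skipping weekends and listed holidays) reaches September 18, 2042.
September 18, 2042 falls on a Thursday, which is a business day, so no adjustment is needed.
Deadline: September 18, 2042.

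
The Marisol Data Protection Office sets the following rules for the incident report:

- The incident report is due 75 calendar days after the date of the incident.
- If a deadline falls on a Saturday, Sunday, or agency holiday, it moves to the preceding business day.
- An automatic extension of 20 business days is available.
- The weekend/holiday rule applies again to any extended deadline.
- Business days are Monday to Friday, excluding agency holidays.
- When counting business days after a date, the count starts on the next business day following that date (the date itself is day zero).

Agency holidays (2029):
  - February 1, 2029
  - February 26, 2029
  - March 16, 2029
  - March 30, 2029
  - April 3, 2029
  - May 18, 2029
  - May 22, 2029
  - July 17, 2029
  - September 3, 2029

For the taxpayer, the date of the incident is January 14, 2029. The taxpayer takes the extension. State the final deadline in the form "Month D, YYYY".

Trigger date January 14, 2029 + 75 calendar days = March 30, 2029.
March 30, 2029 is a listed holiday; the preceding business day is March 29, 2029 (Thursday).
The 20-business-day extension runs from March 29, 2029 to April 30, 2029.
April 30, 2029 (Monday) is already a business day.
Deadline: April 30, 2029.

April 30, 2029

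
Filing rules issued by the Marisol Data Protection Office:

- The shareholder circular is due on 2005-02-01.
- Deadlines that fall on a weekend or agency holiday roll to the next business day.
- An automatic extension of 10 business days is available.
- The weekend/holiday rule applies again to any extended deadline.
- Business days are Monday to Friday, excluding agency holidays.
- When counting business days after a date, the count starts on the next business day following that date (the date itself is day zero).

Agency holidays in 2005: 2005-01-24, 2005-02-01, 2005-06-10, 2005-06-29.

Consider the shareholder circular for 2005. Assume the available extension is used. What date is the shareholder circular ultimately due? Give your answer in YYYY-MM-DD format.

Start from the fixed due date, 2005-02-01.
2005-02-01 is a listed holiday; the next business day is 2005-02-02 (Wednesday).
Applying the 10-business-day extension: 10 business days after 2005-02-02 is 2005-02-16.
2005-02-16 falls on a Wednesday, which is a business day, so no adjustment is needed.
Deadline: 2005-02-16.

2005-02-16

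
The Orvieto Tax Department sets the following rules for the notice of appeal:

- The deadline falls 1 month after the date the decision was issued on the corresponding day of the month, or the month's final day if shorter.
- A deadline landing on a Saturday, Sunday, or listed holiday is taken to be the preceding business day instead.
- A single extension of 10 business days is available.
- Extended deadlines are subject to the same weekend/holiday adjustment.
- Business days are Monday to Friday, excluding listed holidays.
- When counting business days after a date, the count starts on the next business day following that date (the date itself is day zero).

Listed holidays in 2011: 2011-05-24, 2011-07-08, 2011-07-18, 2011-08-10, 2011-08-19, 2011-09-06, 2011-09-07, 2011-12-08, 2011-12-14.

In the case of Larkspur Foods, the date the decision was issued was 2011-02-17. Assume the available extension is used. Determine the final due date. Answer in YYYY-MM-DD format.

Moving 1 month forward from 2011-02-17 on the corresponding day gives 2011-03-17.
2011-03-17 (Thursday) is already a business day.
Counting 10 further business days from 2011-03-17 reaches 2011-03-31.
Since 2011-03-31 is a Thursday and not a holiday, the date is unchanged.
Deadline: 2011-03-31.

2011-03-31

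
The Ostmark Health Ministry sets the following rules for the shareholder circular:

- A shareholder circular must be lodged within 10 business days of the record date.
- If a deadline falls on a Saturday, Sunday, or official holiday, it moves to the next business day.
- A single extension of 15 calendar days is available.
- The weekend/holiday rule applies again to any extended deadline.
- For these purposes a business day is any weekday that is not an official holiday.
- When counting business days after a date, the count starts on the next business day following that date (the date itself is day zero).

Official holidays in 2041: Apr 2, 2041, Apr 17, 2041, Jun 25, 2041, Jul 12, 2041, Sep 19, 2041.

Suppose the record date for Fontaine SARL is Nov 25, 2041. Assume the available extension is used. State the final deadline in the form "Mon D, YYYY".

Dec 24, 2041

Starting the day after Nov 25, 2041 and counting 10 business days lands on Dec 9, 2041.
Since Dec 9, 2041 is a Monday and not a holiday, the date is unchanged.
Add the 15 calendar-day extension to Dec 9, 2041: Dec 24, 2041.
Dec 24, 2041 (Tuesday) is already a business day.
So the filing is due Dec 24, 2041.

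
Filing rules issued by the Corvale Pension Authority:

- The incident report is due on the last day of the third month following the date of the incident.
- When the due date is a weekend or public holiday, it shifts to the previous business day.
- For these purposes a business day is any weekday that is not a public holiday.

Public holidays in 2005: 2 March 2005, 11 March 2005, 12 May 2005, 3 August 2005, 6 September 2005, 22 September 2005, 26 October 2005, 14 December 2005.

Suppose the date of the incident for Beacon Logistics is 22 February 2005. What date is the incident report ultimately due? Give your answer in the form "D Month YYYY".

3 months after 22 February 2005 falls in May 2005; the last day of that month is 31 May 2005.
Since 31 May 2005 is a Tuesday and not a holiday, the date is unchanged.
So the filing is due 31 May 2005.

31 May 2005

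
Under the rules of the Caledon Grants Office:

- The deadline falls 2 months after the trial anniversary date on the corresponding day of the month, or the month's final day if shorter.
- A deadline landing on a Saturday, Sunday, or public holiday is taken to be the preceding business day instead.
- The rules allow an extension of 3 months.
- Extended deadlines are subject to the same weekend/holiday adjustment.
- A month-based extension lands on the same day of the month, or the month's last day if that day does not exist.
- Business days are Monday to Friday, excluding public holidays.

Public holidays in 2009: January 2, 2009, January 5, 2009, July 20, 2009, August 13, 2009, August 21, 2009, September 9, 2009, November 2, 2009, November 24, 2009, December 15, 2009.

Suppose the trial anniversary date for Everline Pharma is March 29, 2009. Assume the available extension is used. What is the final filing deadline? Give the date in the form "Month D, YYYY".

August 28, 2009

2 months from March 29, 2009 is May 29, 2009.
May 29, 2009 falls on a Friday, which is a business day, so no adjustment is needed.
The 3 months extension carries May 29, 2009 to August 29, 2009.
Because August 29, 2009 is a Saturday, the deadline becomes August 28, 2009 (Friday).
Final deadline: August 28, 2009.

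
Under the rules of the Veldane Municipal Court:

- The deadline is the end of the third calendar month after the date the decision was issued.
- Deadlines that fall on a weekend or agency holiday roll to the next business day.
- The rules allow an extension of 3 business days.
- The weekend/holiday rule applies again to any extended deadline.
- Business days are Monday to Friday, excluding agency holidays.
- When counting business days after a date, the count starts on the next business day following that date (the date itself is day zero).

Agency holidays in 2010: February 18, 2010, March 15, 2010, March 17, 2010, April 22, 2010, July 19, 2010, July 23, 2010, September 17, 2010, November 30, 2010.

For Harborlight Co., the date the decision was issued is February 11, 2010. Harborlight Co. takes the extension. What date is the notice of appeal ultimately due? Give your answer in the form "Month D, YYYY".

June 3, 2010

3 months after February 11, 2010 falls in May 2010; the last day of that month is May 31, 2010.
May 31, 2010 falls on a Monday, which is a business day, so no adjustment is needed.
Counting 3 further business days from May 31, 2010 reaches June 3, 2010.
June 3, 2010 falls on a Thursday, which is a business day, so no adjustment is needed.
The final due date is June 3, 2010.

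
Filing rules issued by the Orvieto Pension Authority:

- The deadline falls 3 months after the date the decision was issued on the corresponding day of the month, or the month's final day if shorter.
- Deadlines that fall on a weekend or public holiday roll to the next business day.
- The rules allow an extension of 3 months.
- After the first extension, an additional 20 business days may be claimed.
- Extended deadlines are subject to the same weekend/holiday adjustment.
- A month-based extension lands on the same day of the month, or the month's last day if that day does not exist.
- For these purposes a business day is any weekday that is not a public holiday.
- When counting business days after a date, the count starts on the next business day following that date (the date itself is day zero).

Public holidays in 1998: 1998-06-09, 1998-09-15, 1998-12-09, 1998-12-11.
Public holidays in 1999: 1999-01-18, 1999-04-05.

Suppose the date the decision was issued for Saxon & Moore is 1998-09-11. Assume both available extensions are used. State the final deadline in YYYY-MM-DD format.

Moving 3 months forward from 1998-09-11 on the corresponding day gives 1998-12-11.
1998-12-11 is a listed holiday; the next business day is 1998-12-14 (Monday).
Applying the 3 months extension: 3 months after 1998-12-14 is 1999-03-14.
Because 1999-03-14 is a Sunday, the deadline becomes 1999-03-15 (Monday).
Counting 20 further business days from 1999-03-15 reaches 1999-04-13.
Since 1999-04-13 is a Tuesday and not a holiday, the date is unchanged.
The final due date is 1999-04-13.

1999-04-13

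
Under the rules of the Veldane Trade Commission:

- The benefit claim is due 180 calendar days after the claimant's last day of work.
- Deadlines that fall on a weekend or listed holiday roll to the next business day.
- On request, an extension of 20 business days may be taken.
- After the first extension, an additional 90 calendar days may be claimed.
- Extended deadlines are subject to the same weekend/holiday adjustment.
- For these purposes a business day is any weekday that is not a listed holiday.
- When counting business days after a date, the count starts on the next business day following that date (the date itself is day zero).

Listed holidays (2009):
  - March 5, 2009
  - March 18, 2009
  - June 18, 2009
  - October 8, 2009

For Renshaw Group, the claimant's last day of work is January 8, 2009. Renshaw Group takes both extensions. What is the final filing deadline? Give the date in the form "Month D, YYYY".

November 2, 2009

From January 8, 2009, 180 calendar days later is July 7, 2009.
July 7, 2009 falls on a Tuesday, which is a business day, so no adjustment is needed.
The 20-business-day extension runs from July 7, 2009 to August 4, 2009.
August 4, 2009 is a Tuesday and not a listed holiday, so it stands.
Add the 90 calendar-day extension to August 4, 2009: November 2, 2009.
November 2, 2009 falls on a Monday, which is a business day, so no adjustment is needed.
Deadline: November 2, 2009.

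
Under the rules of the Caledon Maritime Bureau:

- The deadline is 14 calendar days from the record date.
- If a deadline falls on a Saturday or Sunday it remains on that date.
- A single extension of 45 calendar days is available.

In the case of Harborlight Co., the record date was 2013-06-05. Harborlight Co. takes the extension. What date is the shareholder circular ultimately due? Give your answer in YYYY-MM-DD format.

2013-08-03

Adding 14 calendar days to 2013-06-05 gives 2013-06-19.
2013-06-19 is a Wednesday; no weekend or holiday adjustment applies.
Applying the 45-calendar-day extension: 2013-06-19 + 45 days = 2013-08-03.
2013-08-03 is a Saturday; no weekend or holiday adjustment applies.
Final deadline: 2013-08-03.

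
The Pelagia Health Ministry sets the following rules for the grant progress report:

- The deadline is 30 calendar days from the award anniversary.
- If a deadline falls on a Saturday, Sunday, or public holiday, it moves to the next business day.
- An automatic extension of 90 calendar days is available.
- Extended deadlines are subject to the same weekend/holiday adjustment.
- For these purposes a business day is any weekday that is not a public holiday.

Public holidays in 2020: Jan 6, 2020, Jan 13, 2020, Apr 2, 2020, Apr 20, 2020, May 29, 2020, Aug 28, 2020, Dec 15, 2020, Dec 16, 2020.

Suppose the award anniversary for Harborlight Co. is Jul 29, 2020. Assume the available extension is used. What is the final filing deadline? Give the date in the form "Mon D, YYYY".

Trigger date Jul 29, 2020 + 30 calendar days = Aug 28, 2020.
Aug 28, 2020 is a listed holiday; the next business day is Aug 31, 2020 (Monday).
Applying the 90-calendar-day extension: Aug 31, 2020 + 90 days = Nov 29, 2020.
Nov 29, 2020 is a Sunday; the next business day is Nov 30, 2020 (Monday).
Final deadline: Nov 30, 2020.

Nov 30, 2020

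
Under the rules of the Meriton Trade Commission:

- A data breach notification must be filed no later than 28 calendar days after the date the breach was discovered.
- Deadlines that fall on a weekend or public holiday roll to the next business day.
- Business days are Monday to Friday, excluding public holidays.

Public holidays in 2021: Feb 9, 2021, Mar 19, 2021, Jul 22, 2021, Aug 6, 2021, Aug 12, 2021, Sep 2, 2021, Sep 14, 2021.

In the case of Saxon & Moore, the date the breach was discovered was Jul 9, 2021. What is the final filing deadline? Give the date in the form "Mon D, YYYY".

28 calendar days after Jul 9, 2021 is Aug 6, 2021.
Because Aug 6, 2021 is a listed holiday, the deadline becomes Aug 9, 2021 (Monday).
So the filing is due Aug 9, 2021.

Aug 9, 2021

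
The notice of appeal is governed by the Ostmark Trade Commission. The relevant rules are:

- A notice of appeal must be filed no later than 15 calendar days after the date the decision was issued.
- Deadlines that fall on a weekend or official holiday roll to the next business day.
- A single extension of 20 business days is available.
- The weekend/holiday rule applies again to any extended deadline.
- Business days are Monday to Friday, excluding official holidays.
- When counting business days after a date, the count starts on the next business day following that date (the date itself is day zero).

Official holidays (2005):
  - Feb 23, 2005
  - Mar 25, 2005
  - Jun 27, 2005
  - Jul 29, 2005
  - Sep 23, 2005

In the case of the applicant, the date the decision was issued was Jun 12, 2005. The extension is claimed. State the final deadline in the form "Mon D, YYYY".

Jul 26, 2005

From Jun 12, 2005, 15 calendar days later is Jun 27, 2005.
Jun 27, 2005 is a listed holiday, so it moves to the next business day, Jun 28, 2005 (Tuesday).
Applying the 20-business-day extension: 20 business days after Jun 28, 2005 is Jul 26, 2005.
Since Jul 26, 2005 is a Tuesday and not a holiday, the date is unchanged.
The final due date is Jul 26, 2005.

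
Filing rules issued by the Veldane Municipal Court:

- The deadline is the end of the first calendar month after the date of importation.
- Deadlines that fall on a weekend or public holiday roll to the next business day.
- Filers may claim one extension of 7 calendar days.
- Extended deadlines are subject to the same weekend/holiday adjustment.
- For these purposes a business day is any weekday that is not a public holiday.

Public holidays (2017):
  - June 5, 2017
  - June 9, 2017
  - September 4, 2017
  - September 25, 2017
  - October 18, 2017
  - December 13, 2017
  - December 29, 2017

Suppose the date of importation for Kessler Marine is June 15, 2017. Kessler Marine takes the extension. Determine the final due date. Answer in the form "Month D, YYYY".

1 month after June 15, 2017 falls in July 2017; the last day of that month is July 31, 2017.
July 31, 2017 falls on a Monday, which is a business day, so no adjustment is needed.
Applying the 7-calendar-day extension: July 31, 2017 + 7 days = August 7, 2017.
August 7, 2017 is a Monday and not a listed holiday, so it stands.
Deadline: August 7, 2017.

August 7, 2017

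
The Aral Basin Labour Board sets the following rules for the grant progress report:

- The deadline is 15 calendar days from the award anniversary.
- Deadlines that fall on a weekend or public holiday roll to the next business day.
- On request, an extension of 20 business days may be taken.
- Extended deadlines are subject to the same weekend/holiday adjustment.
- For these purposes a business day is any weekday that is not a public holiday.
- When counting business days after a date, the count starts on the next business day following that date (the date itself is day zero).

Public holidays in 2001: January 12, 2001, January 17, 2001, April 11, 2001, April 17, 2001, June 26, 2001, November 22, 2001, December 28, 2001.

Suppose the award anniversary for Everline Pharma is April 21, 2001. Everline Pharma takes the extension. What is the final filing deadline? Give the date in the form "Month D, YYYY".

15 calendar days after April 21, 2001 is May 6, 2001.
Because May 6, 2001 is a Sunday, the deadline becomes May 7, 2001 (Monday).
Counting 20 further business days from May 7, 2001 reaches June 4, 2001.
June 4, 2001 (Monday) is already a business day.
The final due date is June 4, 2001.

June 4, 2001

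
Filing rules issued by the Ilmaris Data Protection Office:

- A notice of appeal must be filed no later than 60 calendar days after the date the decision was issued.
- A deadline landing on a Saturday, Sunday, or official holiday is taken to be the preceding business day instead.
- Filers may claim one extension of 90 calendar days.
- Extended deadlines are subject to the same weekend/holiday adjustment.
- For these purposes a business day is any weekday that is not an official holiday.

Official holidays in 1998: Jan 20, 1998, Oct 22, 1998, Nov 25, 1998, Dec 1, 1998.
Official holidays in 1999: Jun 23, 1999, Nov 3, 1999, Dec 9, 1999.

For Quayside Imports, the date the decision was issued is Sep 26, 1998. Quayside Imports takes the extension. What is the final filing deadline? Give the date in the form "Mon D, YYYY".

From Sep 26, 1998, 60 calendar days later is Nov 25, 1998.
Nov 25, 1998 is a listed holiday; the preceding business day is Nov 24, 1998 (Tuesday).
With the 90-day extension, Nov 24, 1998 becomes Feb 22, 1999.
Feb 22, 1999 falls on a Monday, which is a business day, so no adjustment is needed.
The final due date is Feb 22, 1999.

Feb 22, 1999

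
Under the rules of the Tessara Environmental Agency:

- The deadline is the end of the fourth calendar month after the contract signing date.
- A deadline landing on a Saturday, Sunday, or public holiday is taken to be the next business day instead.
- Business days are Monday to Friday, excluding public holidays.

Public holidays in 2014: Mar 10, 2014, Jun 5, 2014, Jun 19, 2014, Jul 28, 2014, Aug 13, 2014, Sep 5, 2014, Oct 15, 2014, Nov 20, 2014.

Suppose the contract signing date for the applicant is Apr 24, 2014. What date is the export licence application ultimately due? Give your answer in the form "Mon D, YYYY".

Sep 1, 2014

4 months after Apr 24, 2014 is August 2014; that month ends on Aug 31, 2014.
Because Aug 31, 2014 is a Sunday, the deadline becomes Sep 1, 2014 (Monday).
So the filing is due Sep 1, 2014.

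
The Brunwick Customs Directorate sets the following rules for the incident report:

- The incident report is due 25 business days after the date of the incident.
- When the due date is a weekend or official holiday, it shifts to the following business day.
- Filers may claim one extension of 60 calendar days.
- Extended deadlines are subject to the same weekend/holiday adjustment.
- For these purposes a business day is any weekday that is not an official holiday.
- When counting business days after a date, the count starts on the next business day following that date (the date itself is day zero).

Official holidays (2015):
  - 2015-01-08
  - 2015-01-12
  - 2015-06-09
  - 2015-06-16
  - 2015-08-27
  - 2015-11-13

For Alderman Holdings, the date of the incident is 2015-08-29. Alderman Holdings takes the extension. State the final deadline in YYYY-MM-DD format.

2015-12-01

Starting the day after 2015-08-29 and counting 25 business days lands on 2015-10-02.
2015-10-02 (Friday) is already a business day.
Applying the 60-calendar-day extension: 2015-10-02 + 60 days = 2015-12-01.
2015-12-01 is a Tuesday and not a listed holiday, so it stands.
The final due date is 2015-12-01.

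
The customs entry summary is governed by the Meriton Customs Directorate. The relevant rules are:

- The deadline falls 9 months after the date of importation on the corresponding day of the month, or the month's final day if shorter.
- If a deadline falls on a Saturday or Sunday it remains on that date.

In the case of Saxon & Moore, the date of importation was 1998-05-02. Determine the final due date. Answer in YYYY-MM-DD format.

Moving 9 months forward from 1998-05-02 on the corresponding day gives 1999-02-02.
1999-02-02 is a Tuesday; no weekend or holiday adjustment applies.
So the filing is due 1999-02-02.

1999-02-02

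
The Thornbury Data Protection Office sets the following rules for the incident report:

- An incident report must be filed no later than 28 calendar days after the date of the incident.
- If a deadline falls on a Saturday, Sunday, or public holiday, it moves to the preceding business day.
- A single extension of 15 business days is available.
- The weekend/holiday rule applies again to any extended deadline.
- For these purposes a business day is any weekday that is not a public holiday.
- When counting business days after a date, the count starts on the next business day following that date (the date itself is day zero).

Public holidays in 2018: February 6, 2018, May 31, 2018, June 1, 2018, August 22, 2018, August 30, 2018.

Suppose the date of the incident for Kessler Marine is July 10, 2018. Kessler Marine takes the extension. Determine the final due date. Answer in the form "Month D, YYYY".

Trigger date July 10, 2018 + 28 calendar days = August 7, 2018.
August 7, 2018 is a Tuesday and not a listed holiday, so it stands.
Counting 15 further business days from August 7, 2018 reaches August 29, 2018.
Since August 29, 2018 is a Wednesday and not a holiday, the date is unchanged.
The final due date is August 29, 2018.

August 29, 2018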